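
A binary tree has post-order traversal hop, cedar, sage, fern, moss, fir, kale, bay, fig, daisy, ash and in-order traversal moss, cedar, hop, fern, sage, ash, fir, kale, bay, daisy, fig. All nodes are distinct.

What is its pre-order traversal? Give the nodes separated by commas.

ash, moss, fern, cedar, hop, sage, daisy, bay, kale, fir, fig

The last element of post-order is the root; it splits in-order into left and right subtrees.
Root ash: left subtree has 5 nodes {moss, cedar, hop, fern, sage}, right has 5 {fir, kale, bay, daisy, fig}.
  Root moss: left subtree has 0 nodes { }, right has 4 {cedar, hop, fern, sage}.
    Root fern: left subtree has 2 nodes {cedar, hop}, right has 1 {sage}.
      Root cedar: left subtree has 0 nodes { }, right has 1 {hop}.
  Root daisy: left subtree has 3 nodes {fir, kale, bay}, right has 1 {fig}.
    Root bay: left subtree has 2 nodes {fir, kale}, right has 0 { }.
      Root kale: left subtree has 1 node {fir}, right has 0 { }.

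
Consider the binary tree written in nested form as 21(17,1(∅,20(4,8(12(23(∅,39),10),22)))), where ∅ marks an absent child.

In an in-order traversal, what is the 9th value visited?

In-order visits the left subtree, then the node, then the right subtree.
At 21: go left to 17.
  17 is a leaf — visit 17.
Visit 21.
At 21: go right to 1.
  At 1: no left child.
  Visit 1.
  At 1: go right to 20.
    At 20: go left to 4.
      4 is a leaf — visit 4.
    Visit 20.
    At 20: go right to 8.
      At 8: go left to 12.
        At 12: go left to 23.
          At 23: no left child.
          Visit 23.
          At 23: go right to 39.
            39 is a leaf — visit 39.
        Visit 12.
        At 12: go right to 10.
          10 is a leaf — visit 10.
      Visit 8.
      At 8: go right to 22.
        22 is a leaf — visit 22.
Full in-order sequence: 17, 21, 1, 4, 20, 23, 39, 12, 10, 8, 22.

10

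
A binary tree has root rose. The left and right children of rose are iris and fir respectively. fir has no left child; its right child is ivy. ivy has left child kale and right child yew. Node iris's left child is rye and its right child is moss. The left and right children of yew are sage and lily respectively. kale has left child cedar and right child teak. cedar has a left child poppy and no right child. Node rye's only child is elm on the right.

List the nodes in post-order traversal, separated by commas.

elm, rye, moss, iris, poppy, cedar, teak, kale, sage, lily, yew, ivy, fir, rose

Post-order visits the left subtree, then the right subtree, then the node.
At rose: go left to iris.
  At iris: go left to rye.
    At rye: no left child.
    At rye: go right to elm.
      elm is a leaf — visit elm.
    Visit rye.
  At iris: go right to moss.
    moss is a leaf — visit moss.
  Visit iris.
At rose: go right to fir.
  At fir: no left child.
  At fir: go right to ivy.
    At ivy: go left to kale.
      At kale: go left to cedar.
        At cedar: go left to poppy.
          poppy is a leaf — visit poppy.
        At cedar: no right child.
        Visit cedar.
      At kale: go right to teak.
        teak is a leaf — visit teak.
      Visit kale.
    At ivy: go right to yew.
      At yew: go left to sage.
        sage is a leaf — visit sage.
      At yew: go right to lily.
        lily is a leaf — visit lily.
      Visit yew.
    Visit ivy.
  Visit fir.
Visit rose.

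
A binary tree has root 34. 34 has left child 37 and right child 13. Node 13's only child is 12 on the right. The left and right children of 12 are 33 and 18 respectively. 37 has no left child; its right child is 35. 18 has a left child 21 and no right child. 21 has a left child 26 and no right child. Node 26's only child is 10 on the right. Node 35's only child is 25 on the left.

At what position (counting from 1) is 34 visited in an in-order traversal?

In-order visits the left subtree, then the node, then the right subtree.
At 34: go left to 37.
  At 37: no left child.
  Visit 37.
  At 37: go right to 35.
    At 35: go left to 25.
      25 is a leaf — visit 25.
    Visit 35.
    At 35: no right child.
Visit 34.
At 34: go right to 13.
  At 13: no left child.
  Visit 13.
  At 13: go right to 12.
    At 12: go left to 33.
      33 is a leaf — visit 33.
    Visit 12.
    At 12: go right to 18.
      At 18: go left to 21.
        At 21: go left to 26.
          At 26: no left child.
          Visit 26.
          At 26: go right to 10.
            10 is a leaf — visit 10.
        Visit 21.
        At 21: no right child.
      Visit 18.
      At 18: no right child.
Full in-order sequence: 37, 25, 35, 34, 13, 33, 12, 26, 10, 21, 18.

4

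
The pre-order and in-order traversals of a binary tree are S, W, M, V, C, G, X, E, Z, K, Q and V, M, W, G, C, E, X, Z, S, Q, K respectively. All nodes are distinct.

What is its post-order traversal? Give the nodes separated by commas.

V, M, G, E, Z, X, C, W, Q, K, S

The first element of pre-order is the root; it splits in-order into left and right subtrees.
Root S: left subtree has 8 nodes {V, M, W, G, C, E, X, Z}, right has 2 {Q, K}.
  Root W: left subtree has 2 nodes {V, M}, right has 5 {G, C, E, X, Z}.
    Root M: left subtree has 1 node {V}, right has 0 { }.
    Root C: left subtree has 1 node {G}, right has 3 {E, X, Z}.
      Root X: left subtree has 1 node {E}, right has 1 {Z}.
  Root K: left subtree has 1 node {Q}, right has 0 { }.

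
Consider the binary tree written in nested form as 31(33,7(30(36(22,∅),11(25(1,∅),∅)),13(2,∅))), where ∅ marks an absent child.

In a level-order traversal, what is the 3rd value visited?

Level-order visits nodes level by level from the root, left to right within each level.
Level 0: 31
Level 1: 33, 7
Level 2: 30, 13
Level 3: 36, 11, 2
Level 4: 22, 25
Level 5: 1
Full level-order sequence: 31, 33, 7, 30, 13, 36, 11, 2, 22, 25, 1.

7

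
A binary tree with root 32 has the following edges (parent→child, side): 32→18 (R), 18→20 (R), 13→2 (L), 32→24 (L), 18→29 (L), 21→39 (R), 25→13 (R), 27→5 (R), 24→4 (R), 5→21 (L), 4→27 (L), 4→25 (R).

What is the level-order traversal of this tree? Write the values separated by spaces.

32 24 18 4 29 20 27 25 5 13 21 2 39

Level-order visits nodes level by level from the root, left to right within each level.
Level 0: 32
Level 1: 24, 18
Level 2: 4, 29, 20
Level 3: 27, 25
Level 4: 5, 13
Level 5: 21, 2
Level 6: 39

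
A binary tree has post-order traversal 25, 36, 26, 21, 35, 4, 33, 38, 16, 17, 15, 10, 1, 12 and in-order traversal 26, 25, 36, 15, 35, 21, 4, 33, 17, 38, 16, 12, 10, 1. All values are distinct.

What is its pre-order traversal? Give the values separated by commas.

The last element of post-order is the root; it splits in-order into left and right subtrees.
Root 12: left subtree has 11 nodes {26, 25, 36, 15, 35, 21, 4, 33, 17, 38, 16}, right has 2 {10, 1}.
  Root 15: left subtree has 3 nodes {26, 25, 36}, right has 7 {35, 21, 4, 33, 17, 38, 16}.
    Root 26: left subtree has 0 nodes { }, right has 2 {25, 36}.
      Root 36: left subtree has 1 node {25}, right has 0 { }.
    Root 17: left subtree has 4 nodes {35, 21, 4, 33}, right has 2 {38, 16}.
      Root 33: left subtree has 3 nodes {35, 21, 4}, right has 0 { }.
        Root 4: left subtree has 2 nodes {35, 21}, right has 0 { }.
          Root 35: left subtree has 0 nodes { }, right has 1 {21}.
      Root 16: left subtree has 1 node {38}, right has 0 { }.
  Root 1: left subtree has 1 node {10}, right has 0 { }.

12, 15, 26, 36, 25, 17, 33, 4, 35, 21, 16, 38, 1, 10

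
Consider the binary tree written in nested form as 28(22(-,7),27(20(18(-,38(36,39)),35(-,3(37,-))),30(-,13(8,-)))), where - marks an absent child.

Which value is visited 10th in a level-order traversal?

Level-order visits nodes level by level from the root, left to right within each level.
Level 0: 28
Level 1: 22, 27
Level 2: 7, 20, 30
Level 3: 18, 35, 13
Level 4: 38, 3, 8
Level 5: 36, 39, 37
Full level-order sequence: 28, 22, 27, 7, 20, 30, 18, 35, 13, 38, 3, 8, 36, 39, 37.

38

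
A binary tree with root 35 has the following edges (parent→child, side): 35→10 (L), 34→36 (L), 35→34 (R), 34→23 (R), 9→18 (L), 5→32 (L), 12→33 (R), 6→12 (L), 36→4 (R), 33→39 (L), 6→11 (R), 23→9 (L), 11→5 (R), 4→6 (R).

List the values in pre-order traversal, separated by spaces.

35 10 34 36 4 6 12 33 39 11 5 32 23 9 18

Pre-order visits the node, then its left subtree, then its right subtree.
Visit 35.
At 35: go left to 10.
  10 is a leaf — visit 10.
At 35: go right to 34.
  Visit 34.
  At 34: go left to 36.
    Visit 36.
    At 36: no left child.
    At 36: go right to 4.
      Visit 4.
      At 4: no left child.
      At 4: go right to 6.
        Visit 6.
        At 6: go left to 12.
          Visit 12.
          At 12: no left child.
          At 12: go right to 33.
            Visit 33.
            At 33: go left to 39.
              39 is a leaf — visit 39.
            At 33: no right child.
        At 6: go right to 11.
          Visit 11.
          At 11: no left child.
          At 11: go right to 5.
            Visit 5.
            At 5: go left to 32.
              32 is a leaf — visit 32.
            At 5: no right child.
  At 34: go right to 23.
    Visit 23.
    At 23: go left to 9.
      Visit 9.
      At 9: go left to 18.
        18 is a leaf — visit 18.
      At 9: no right child.
    At 23: no right child.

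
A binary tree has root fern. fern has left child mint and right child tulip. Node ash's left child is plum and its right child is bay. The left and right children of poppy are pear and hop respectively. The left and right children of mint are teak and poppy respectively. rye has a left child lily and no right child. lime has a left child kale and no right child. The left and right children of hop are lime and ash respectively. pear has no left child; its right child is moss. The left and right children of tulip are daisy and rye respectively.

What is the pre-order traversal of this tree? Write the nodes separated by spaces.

fern mint teak poppy pear moss hop lime kale ash plum bay tulip daisy rye lily

Pre-order visits the node, then its left subtree, then its right subtree.
Visit fern.
At fern: go left to mint.
  Visit mint.
  At mint: go left to teak.
    teak is a leaf — visit teak.
  At mint: go right to poppy.
    Visit poppy.
    At poppy: go left to pear.
      Visit pear.
      At pear: no left child.
      At pear: go right to moss.
        moss is a leaf — visit moss.
    At poppy: go right to hop.
      Visit hop.
      At hop: go left to lime.
        Visit lime.
        At lime: go left to kale.
          kale is a leaf — visit kale.
        At lime: no right child.
      At hop: go right to ash.
        Visit ash.
        At ash: go left to plum.
          plum is a leaf — visit plum.
        At ash: go right to bay.
          bay is a leaf — visit bay.
At fern: go right to tulip.
  Visit tulip.
  At tulip: go left to daisy.
    daisy is a leaf — visit daisy.
  At tulip: go right to rye.
    Visit rye.
    At rye: go left to lily.
      lily is a leaf — visit lily.
    At rye: no right child.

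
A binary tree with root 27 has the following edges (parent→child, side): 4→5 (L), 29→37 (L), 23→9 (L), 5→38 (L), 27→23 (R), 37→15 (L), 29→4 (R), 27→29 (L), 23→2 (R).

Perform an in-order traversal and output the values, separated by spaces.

15 37 29 38 5 4 27 9 23 2

In-order visits the left subtree, then the node, then the right subtree.
At 27: go left to 29.
  At 29: go left to 37.
    At 37: go left to 15.
      15 is a leaf — visit 15.
    Visit 37.
    At 37: no right child.
  Visit 29.
  At 29: go right to 4.
    At 4: go left to 5.
      At 5: go left to 38.
        38 is a leaf — visit 38.
      Visit 5.
      At 5: no right child.
    Visit 4.
    At 4: no right child.
Visit 27.
At 27: go right to 23.
  At 23: go left to 9.
    9 is a leaf — visit 9.
  Visit 23.
  At 23: go right to 2.
    2 is a leaf — visit 2.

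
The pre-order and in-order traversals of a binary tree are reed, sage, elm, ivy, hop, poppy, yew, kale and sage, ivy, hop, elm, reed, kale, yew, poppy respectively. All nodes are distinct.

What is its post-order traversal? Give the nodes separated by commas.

hop, ivy, elm, sage, kale, yew, poppy, reed

The first element of pre-order is the root; it splits in-order into left and right subtrees.
Root reed: left subtree has 4 nodes {sage, ivy, hop, elm}, right has 3 {kale, yew, poppy}.
  Root sage: left subtree has 0 nodes { }, right has 3 {ivy, hop, elm}.
    Root elm: left subtree has 2 nodes {ivy, hop}, right has 0 { }.
      Root ivy: left subtree has 0 nodes { }, right has 1 {hop}.
  Root poppy: left subtree has 2 nodes {kale, yew}, right has 0 { }.
    Root yew: left subtree has 1 node {kale}, right has 0 { }.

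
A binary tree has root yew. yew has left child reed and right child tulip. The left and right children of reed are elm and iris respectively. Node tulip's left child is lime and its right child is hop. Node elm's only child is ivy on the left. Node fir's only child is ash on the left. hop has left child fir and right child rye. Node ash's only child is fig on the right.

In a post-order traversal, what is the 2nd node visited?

Post-order visits the left subtree, then the right subtree, then the node.
At yew: go left to reed.
  At reed: go left to elm.
    At elm: go left to ivy.
      ivy is a leaf — visit ivy.
    At elm: no right child.
    Visit elm.
  At reed: go right to iris.
    iris is a leaf — visit iris.
  Visit reed.
At yew: go right to tulip.
  At tulip: go left to lime.
    lime is a leaf — visit lime.
  At tulip: go right to hop.
    At hop: go left to fir.
      At fir: go left to ash.
        At ash: no left child.
        At ash: go right to fig.
          fig is a leaf — visit fig.
        Visit ash.
      At fir: no right child.
      Visit fir.
    At hop: go right to rye.
      rye is a leaf — visit rye.
    Visit hop.
  Visit tulip.
Visit yew.
Full post-order sequence: ivy, elm, iris, reed, lime, fig, ash, fir, rye, hop, tulip, yew.

elm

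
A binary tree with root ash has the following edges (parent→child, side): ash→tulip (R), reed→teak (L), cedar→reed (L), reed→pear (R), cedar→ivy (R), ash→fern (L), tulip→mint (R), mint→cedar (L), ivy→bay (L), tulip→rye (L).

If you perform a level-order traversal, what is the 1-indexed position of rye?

Level-order visits nodes level by level from the root, left to right within each level.
Level 0: ash
Level 1: fern, tulip
Level 2: rye, mint
Level 3: cedar
Level 4: reed, ivy
Level 5: teak, pear, bay
Full level-order sequence: ash, fern, tulip, rye, mint, cedar, reed, ivy, teak, pear, bay.

4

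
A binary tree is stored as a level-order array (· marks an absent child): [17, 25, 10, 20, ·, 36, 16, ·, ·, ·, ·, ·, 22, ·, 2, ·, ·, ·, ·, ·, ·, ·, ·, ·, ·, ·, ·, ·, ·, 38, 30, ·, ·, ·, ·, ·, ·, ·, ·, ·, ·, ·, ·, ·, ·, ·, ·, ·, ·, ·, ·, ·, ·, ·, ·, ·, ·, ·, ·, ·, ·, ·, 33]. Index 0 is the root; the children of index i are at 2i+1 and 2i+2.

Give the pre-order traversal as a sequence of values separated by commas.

17, 25, 20, 10, 36, 22, 16, 2, 38, 30, 33

Pre-order visits the node, then its left subtree, then its right subtree.
Visit 17.
At 17: go left to 25.
  Visit 25.
  At 25: go left to 20.
    20 is a leaf — visit 20.
  At 25: no right child.
At 17: go right to 10.
  Visit 10.
  At 10: go left to 36.
    Visit 36.
    At 36: no left child.
    At 36: go right to 22.
      22 is a leaf — visit 22.
  At 10: go right to 16.
    Visit 16.
    At 16: no left child.
    At 16: go right to 2.
      Visit 2.
      At 2: go left to 38.
        38 is a leaf — visit 38.
      At 2: go right to 30.
        Visit 30.
        At 30: no left child.
        At 30: go right to 33.
          33 is a leaf — visit 33.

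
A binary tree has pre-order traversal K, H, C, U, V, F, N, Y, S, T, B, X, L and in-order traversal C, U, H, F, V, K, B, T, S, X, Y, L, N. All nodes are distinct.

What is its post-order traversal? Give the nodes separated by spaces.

U C F V H B T X S L Y N K

The first element of pre-order is the root; it splits in-order into left and right subtrees.
Root K: left subtree has 5 nodes {C, U, H, F, V}, right has 7 {B, T, S, X, Y, L, N}.
  Root H: left subtree has 2 nodes {C, U}, right has 2 {F, V}.
    Root C: left subtree has 0 nodes { }, right has 1 {U}.
    Root V: left subtree has 1 node {F}, right has 0 { }.
  Root N: left subtree has 6 nodes {B, T, S, X, Y, L}, right has 0 { }.
    Root Y: left subtree has 4 nodes {B, T, S, X}, right has 1 {L}.
      Root S: left subtree has 2 nodes {B, T}, right has 1 {X}.
        Root T: left subtree has 1 node {B}, right has 0 { }.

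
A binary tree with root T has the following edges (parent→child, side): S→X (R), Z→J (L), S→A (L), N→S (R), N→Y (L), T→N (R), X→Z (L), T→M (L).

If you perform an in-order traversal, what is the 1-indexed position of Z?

8

In-order visits the left subtree, then the node, then the right subtree.
At T: go left to M.
  M is a leaf — visit M.
Visit T.
At T: go right to N.
  At N: go left to Y.
    Y is a leaf — visit Y.
  Visit N.
  At N: go right to S.
    At S: go left to A.
      A is a leaf — visit A.
    Visit S.
    At S: go right to X.
      At X: go left to Z.
        At Z: go left to J.
          J is a leaf — visit J.
        Visit Z.
        At Z: no right child.
      Visit X.
      At X: no right child.
Full in-order sequence: M, T, Y, N, A, S, J, Z, X.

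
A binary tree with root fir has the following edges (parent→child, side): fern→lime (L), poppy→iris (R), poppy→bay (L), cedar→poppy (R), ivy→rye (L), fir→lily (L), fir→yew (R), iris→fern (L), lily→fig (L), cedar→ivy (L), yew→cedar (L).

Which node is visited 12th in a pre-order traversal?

lime

Pre-order visits the node, then its left subtree, then its right subtree.
Visit fir.
At fir: go left to lily.
  Visit lily.
  At lily: go left to fig.
    fig is a leaf — visit fig.
  At lily: no right child.
At fir: go right to yew.
  Visit yew.
  At yew: go left to cedar.
    Visit cedar.
    At cedar: go left to ivy.
      Visit ivy.
      At ivy: go left to rye.
        rye is a leaf — visit rye.
      At ivy: no right child.
    At cedar: go right to poppy.
      Visit poppy.
      At poppy: go left to bay.
        bay is a leaf — visit bay.
      At poppy: go right to iris.
        Visit iris.
        At iris: go left to fern.
          Visit fern.
          At fern: go left to lime.
            lime is a leaf — visit lime.
          At fern: no right child.
        At iris: no right child.
  At yew: no right child.
Full pre-order sequence: fir, lily, fig, yew, cedar, ivy, rye, poppy, bay, iris, fern, lime.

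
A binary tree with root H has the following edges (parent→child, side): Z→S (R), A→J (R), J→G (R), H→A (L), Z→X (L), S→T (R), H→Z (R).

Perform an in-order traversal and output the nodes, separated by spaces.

A J G H X Z S T

In-order visits the left subtree, then the node, then the right subtree.
At H: go left to A.
  At A: no left child.
  Visit A.
  At A: go right to J.
    At J: no left child.
    Visit J.
    At J: go right to G.
      G is a leaf — visit G.
Visit H.
At H: go right to Z.
  At Z: go left to X.
    X is a leaf — visit X.
  Visit Z.
  At Z: go right to S.
    At S: no left child.
    Visit S.
    At S: go right to T.
      T is a leaf — visit T.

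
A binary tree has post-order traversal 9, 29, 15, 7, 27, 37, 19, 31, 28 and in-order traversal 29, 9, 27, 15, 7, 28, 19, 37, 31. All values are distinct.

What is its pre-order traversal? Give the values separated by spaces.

28 27 29 9 7 15 31 19 37

The last element of post-order is the root; it splits in-order into left and right subtrees.
Root 28: left subtree has 5 nodes {29, 9, 27, 15, 7}, right has 3 {19, 37, 31}.
  Root 27: left subtree has 2 nodes {29, 9}, right has 2 {15, 7}.
    Root 29: left subtree has 0 nodes { }, right has 1 {9}.
    Root 7: left subtree has 1 node {15}, right has 0 { }.
  Root 31: left subtree has 2 nodes {19, 37}, right has 0 { }.
    Root 19: left subtree has 0 nodes { }, right has 1 {37}.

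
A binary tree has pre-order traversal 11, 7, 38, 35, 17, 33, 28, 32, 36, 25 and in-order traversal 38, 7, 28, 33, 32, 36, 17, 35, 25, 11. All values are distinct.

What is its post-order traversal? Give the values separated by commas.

38, 28, 36, 32, 33, 17, 25, 35, 7, 11

The first element of pre-order is the root; it splits in-order into left and right subtrees.
Root 11: left subtree has 9 nodes {38, 7, 28, 33, 32, 36, 17, 35, 25}, right has 0 { }.
  Root 7: left subtree has 1 node {38}, right has 7 {28, 33, 32, 36, 17, 35, 25}.
    Root 35: left subtree has 5 nodes {28, 33, 32, 36, 17}, right has 1 {25}.
      Root 17: left subtree has 4 nodes {28, 33, 32, 36}, right has 0 { }.
        Root 33: left subtree has 1 node {28}, right has 2 {32, 36}.
          Root 32: left subtree has 0 nodes { }, right has 1 {36}.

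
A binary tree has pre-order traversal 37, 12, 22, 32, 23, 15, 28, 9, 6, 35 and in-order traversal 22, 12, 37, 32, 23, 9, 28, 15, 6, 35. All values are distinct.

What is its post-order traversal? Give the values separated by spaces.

22 12 9 28 35 6 15 23 32 37

The first element of pre-order is the root; it splits in-order into left and right subtrees.
Root 37: left subtree has 2 nodes {22, 12}, right has 7 {32, 23, 9, 28, 15, 6, 35}.
  Root 12: left subtree has 1 node {22}, right has 0 { }.
  Root 32: left subtree has 0 nodes { }, right has 6 {23, 9, 28, 15, 6, 35}.
    Root 23: left subtree has 0 nodes { }, right has 5 {9, 28, 15, 6, 35}.
      Root 15: left subtree has 2 nodes {9, 28}, right has 2 {6, 35}.
        Root 28: left subtree has 1 node {9}, right has 0 { }.
        Root 6: left subtree has 0 nodes { }, right has 1 {35}.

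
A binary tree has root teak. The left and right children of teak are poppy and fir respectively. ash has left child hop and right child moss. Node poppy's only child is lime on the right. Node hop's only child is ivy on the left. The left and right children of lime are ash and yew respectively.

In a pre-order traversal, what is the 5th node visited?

hop

Pre-order visits the node, then its left subtree, then its right subtree.
Visit teak.
At teak: go left to poppy.
  Visit poppy.
  At poppy: no left child.
  At poppy: go right to lime.
    Visit lime.
    At lime: go left to ash.
      Visit ash.
      At ash: go left to hop.
        Visit hop.
        At hop: go left to ivy.
          ivy is a leaf — visit ivy.
        At hop: no right child.
      At ash: go right to moss.
        moss is a leaf — visit moss.
    At lime: go right to yew.
      yew is a leaf — visit yew.
At teak: go right to fir.
  fir is a leaf — visit fir.
Full pre-order sequence: teak, poppy, lime, ash, hop, ivy, moss, yew, fir.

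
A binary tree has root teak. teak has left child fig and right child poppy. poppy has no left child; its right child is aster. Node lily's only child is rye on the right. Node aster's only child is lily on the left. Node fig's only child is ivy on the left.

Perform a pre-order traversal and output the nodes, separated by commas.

Pre-order visits the node, then its left subtree, then its right subtree.
Visit teak.
At teak: go left to fig.
  Visit fig.
  At fig: go left to ivy.
    ivy is a leaf — visit ivy.
  At fig: no right child.
At teak: go right to poppy.
  Visit poppy.
  At poppy: no left child.
  At poppy: go right to aster.
    Visit aster.
    At aster: go left to lily.
      Visit lily.
      At lily: no left child.
      At lily: go right to rye.
        rye is a leaf — visit rye.
    At aster: no right child.

teak, fig, ivy, poppy, aster, lily, rye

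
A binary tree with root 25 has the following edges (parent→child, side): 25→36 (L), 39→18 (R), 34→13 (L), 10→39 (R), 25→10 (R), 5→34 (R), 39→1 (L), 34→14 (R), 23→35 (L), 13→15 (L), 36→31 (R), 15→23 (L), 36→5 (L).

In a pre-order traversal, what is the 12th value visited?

Pre-order visits the node, then its left subtree, then its right subtree.
Visit 25.
At 25: go left to 36.
  Visit 36.
  At 36: go left to 5.
    Visit 5.
    At 5: no left child.
    At 5: go right to 34.
      Visit 34.
      At 34: go left to 13.
        Visit 13.
        At 13: go left to 15.
          Visit 15.
          At 15: go left to 23.
            Visit 23.
            At 23: go left to 35.
              35 is a leaf — visit 35.
            At 23: no right child.
          At 15: no right child.
        At 13: no right child.
      At 34: go right to 14.
        14 is a leaf — visit 14.
  At 36: go right to 31.
    31 is a leaf — visit 31.
At 25: go right to 10.
  Visit 10.
  At 10: no left child.
  At 10: go right to 39.
    Visit 39.
    At 39: go left to 1.
      1 is a leaf — visit 1.
    At 39: go right to 18.
      18 is a leaf — visit 18.
Full pre-order sequence: 25, 36, 5, 34, 13, 15, 23, 35, 14, 31, 10, 39, 1, 18.

39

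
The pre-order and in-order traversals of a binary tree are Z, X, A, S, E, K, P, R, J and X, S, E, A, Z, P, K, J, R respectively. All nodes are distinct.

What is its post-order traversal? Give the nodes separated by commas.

The first element of pre-order is the root; it splits in-order into left and right subtrees.
Root Z: left subtree has 4 nodes {X, S, E, A}, right has 4 {P, K, J, R}.
  Root X: left subtree has 0 nodes { }, right has 3 {S, E, A}.
    Root A: left subtree has 2 nodes {S, E}, right has 0 { }.
      Root S: left subtree has 0 nodes { }, right has 1 {E}.
  Root K: left subtree has 1 node {P}, right has 2 {J, R}.
    Root R: left subtree has 1 node {J}, right has 0 { }.

E, S, A, X, P, J, R, K, Z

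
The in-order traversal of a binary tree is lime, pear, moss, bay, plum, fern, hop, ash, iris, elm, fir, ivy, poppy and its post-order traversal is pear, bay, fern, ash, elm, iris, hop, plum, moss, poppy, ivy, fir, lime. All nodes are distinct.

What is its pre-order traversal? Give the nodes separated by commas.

lime, fir, moss, pear, plum, bay, hop, fern, iris, ash, elm, ivy, poppy

The last element of post-order is the root; it splits in-order into left and right subtrees.
Root lime: left subtree has 0 nodes { }, right has 12 {pear, moss, bay, plum, fern, hop, ash, iris, elm, fir, ivy, poppy}.
  Root fir: left subtree has 9 nodes {pear, moss, bay, plum, fern, hop, ash, iris, elm}, right has 2 {ivy, poppy}.
    Root moss: left subtree has 1 node {pear}, right has 7 {bay, plum, fern, hop, ash, iris, elm}.
      Root plum: left subtree has 1 node {bay}, right has 5 {fern, hop, ash, iris, elm}.
        Root hop: left subtree has 1 node {fern}, right has 3 {ash, iris, elm}.
          Root iris: left subtree has 1 node {ash}, right has 1 {elm}.
    Root ivy: left subtree has 0 nodes { }, right has 1 {poppy}.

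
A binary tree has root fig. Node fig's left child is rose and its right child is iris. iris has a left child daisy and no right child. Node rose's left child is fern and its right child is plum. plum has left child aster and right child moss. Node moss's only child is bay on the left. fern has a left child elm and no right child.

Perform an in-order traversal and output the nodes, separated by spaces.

In-order visits the left subtree, then the node, then the right subtree.
At fig: go left to rose.
  At rose: go left to fern.
    At fern: go left to elm.
      elm is a leaf — visit elm.
    Visit fern.
    At fern: no right child.
  Visit rose.
  At rose: go right to plum.
    At plum: go left to aster.
      aster is a leaf — visit aster.
    Visit plum.
    At plum: go right to moss.
      At moss: go left to bay.
        bay is a leaf — visit bay.
      Visit moss.
      At moss: no right child.
Visit fig.
At fig: go right to iris.
  At iris: go left to daisy.
    daisy is a leaf — visit daisy.
  Visit iris.
  At iris: no right child.

elm fern rose aster plum bay moss fig daisy iris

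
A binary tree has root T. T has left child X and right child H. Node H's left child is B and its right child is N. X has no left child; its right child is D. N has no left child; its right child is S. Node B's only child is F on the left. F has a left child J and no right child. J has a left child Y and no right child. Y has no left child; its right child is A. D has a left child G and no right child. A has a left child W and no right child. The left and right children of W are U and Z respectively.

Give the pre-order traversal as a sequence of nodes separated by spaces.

T X D G H B F J Y A W U Z N S

Pre-order visits the node, then its left subtree, then its right subtree.
Visit T.
At T: go left to X.
  Visit X.
  At X: no left child.
  At X: go right to D.
    Visit D.
    At D: go left to G.
      G is a leaf — visit G.
    At D: no right child.
At T: go right to H.
  Visit H.
  At H: go left to B.
    Visit B.
    At B: go left to F.
      Visit F.
      At F: go left to J.
        Visit J.
        At J: go left to Y.
          Visit Y.
          At Y: no left child.
          At Y: go right to A.
            Visit A.
            At A: go left to W.
              Visit W.
              At W: go left to U.
                U is a leaf — visit U.
              At W: go right to Z.
                Z is a leaf — visit Z.
            At A: no right child.
        At J: no right child.
      At F: no right child.
    At B: no right child.
  At H: go right to N.
    Visit N.
    At N: no left child.
    At N: go right to S.
      S is a leaf — visit S.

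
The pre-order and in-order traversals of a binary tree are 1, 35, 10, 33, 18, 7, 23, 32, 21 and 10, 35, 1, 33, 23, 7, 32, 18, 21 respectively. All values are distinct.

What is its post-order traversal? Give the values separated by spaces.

The first element of pre-order is the root; it splits in-order into left and right subtrees.
Root 1: left subtree has 2 nodes {10, 35}, right has 6 {33, 23, 7, 32, 18, 21}.
  Root 35: left subtree has 1 node {10}, right has 0 { }.
  Root 33: left subtree has 0 nodes { }, right has 5 {23, 7, 32, 18, 21}.
    Root 18: left subtree has 3 nodes {23, 7, 32}, right has 1 {21}.
      Root 7: left subtree has 1 node {23}, right has 1 {32}.

10 35 23 32 7 21 18 33 1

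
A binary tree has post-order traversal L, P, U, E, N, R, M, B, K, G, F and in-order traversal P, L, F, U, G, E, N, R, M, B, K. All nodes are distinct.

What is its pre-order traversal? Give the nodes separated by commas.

F, P, L, G, U, K, B, M, R, N, E

The last element of post-order is the root; it splits in-order into left and right subtrees.
Root F: left subtree has 2 nodes {P, L}, right has 8 {U, G, E, N, R, M, B, K}.
  Root P: left subtree has 0 nodes { }, right has 1 {L}.
  Root G: left subtree has 1 node {U}, right has 6 {E, N, R, M, B, K}.
    Root K: left subtree has 5 nodes {E, N, R, M, B}, right has 0 { }.
      Root B: left subtree has 4 nodes {E, N, R, M}, right has 0 { }.
        Root M: left subtree has 3 nodes {E, N, R}, right has 0 { }.
          Root R: left subtree has 2 nodes {E, N}, right has 0 { }.
            Root N: left subtree has 1 node {E}, right has 0 { }.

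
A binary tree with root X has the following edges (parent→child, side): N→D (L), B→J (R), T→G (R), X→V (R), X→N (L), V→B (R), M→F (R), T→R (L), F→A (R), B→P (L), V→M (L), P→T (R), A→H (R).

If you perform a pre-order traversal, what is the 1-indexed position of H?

8

Pre-order visits the node, then its left subtree, then its right subtree.
Visit X.
At X: go left to N.
  Visit N.
  At N: go left to D.
    D is a leaf — visit D.
  At N: no right child.
At X: go right to V.
  Visit V.
  At V: go left to M.
    Visit M.
    At M: no left child.
    At M: go right to F.
      Visit F.
      At F: no left child.
      At F: go right to A.
        Visit A.
        At A: no left child.
        At A: go right to H.
          H is a leaf — visit H.
  At V: go right to B.
    Visit B.
    At B: go left to P.
      Visit P.
      At P: no left child.
      At P: go right to T.
        Visit T.
        At T: go left to R.
          R is a leaf — visit R.
        At T: go right to G.
          G is a leaf — visit G.
    At B: go right to J.
      J is a leaf — visit J.
Full pre-order sequence: X, N, D, V, M, F, A, H, B, P, T, R, G, J.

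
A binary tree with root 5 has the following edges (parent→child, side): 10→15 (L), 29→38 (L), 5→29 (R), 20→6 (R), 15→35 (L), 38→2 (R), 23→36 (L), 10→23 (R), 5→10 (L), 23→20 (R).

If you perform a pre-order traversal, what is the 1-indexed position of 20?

Pre-order visits the node, then its left subtree, then its right subtree.
Visit 5.
At 5: go left to 10.
  Visit 10.
  At 10: go left to 15.
    Visit 15.
    At 15: go left to 35.
      35 is a leaf — visit 35.
    At 15: no right child.
  At 10: go right to 23.
    Visit 23.
    At 23: go left to 36.
      36 is a leaf — visit 36.
    At 23: go right to 20.
      Visit 20.
      At 20: no left child.
      At 20: go right to 6.
        6 is a leaf — visit 6.
At 5: go right to 29.
  Visit 29.
  At 29: go left to 38.
    Visit 38.
    At 38: no left child.
    At 38: go right to 2.
      2 is a leaf — visit 2.
  At 29: no right child.
Full pre-order sequence: 5, 10, 15, 35, 23, 36, 20, 6, 29, 38, 2.

7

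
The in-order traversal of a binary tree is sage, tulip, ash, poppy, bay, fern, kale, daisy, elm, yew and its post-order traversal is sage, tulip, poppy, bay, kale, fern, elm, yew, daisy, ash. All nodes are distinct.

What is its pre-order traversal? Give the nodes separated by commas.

ash, tulip, sage, daisy, fern, bay, poppy, kale, yew, elm

The last element of post-order is the root; it splits in-order into left and right subtrees.
Root ash: left subtree has 2 nodes {sage, tulip}, right has 7 {poppy, bay, fern, kale, daisy, elm, yew}.
  Root tulip: left subtree has 1 node {sage}, right has 0 { }.
  Root daisy: left subtree has 4 nodes {poppy, bay, fern, kale}, right has 2 {elm, yew}.
    Root fern: left subtree has 2 nodes {poppy, bay}, right has 1 {kale}.
      Root bay: left subtree has 1 node {poppy}, right has 0 { }.
    Root yew: left subtree has 1 node {elm}, right has 0 { }.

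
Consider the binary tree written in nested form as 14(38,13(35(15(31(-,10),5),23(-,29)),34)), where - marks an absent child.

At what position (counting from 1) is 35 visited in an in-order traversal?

In-order visits the left subtree, then the node, then the right subtree.
At 14: go left to 38.
  38 is a leaf — visit 38.
Visit 14.
At 14: go right to 13.
  At 13: go left to 35.
    At 35: go left to 15.
      At 15: go left to 31.
        At 31: no left child.
        Visit 31.
        At 31: go right to 10.
          10 is a leaf — visit 10.
      Visit 15.
      At 15: go right to 5.
        5 is a leaf — visit 5.
    Visit 35.
    At 35: go right to 23.
      At 23: no left child.
      Visit 23.
      At 23: go right to 29.
        29 is a leaf — visit 29.
  Visit 13.
  At 13: go right to 34.
    34 is a leaf — visit 34.
Full in-order sequence: 38, 14, 31, 10, 15, 5, 35, 23, 29, 13, 34.

7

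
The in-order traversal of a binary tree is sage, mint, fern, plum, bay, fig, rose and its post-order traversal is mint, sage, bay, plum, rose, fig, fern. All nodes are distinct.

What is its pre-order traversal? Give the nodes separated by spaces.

The last element of post-order is the root; it splits in-order into left and right subtrees.
Root fern: left subtree has 2 nodes {sage, mint}, right has 4 {plum, bay, fig, rose}.
  Root sage: left subtree has 0 nodes { }, right has 1 {mint}.
  Root fig: left subtree has 2 nodes {plum, bay}, right has 1 {rose}.
    Root plum: left subtree has 0 nodes { }, right has 1 {bay}.

fern sage mint fig plum bay rose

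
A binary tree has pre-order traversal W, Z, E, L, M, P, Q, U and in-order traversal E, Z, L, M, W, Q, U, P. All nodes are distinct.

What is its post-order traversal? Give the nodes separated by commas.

E, M, L, Z, U, Q, P, W

The first element of pre-order is the root; it splits in-order into left and right subtrees.
Root W: left subtree has 4 nodes {E, Z, L, M}, right has 3 {Q, U, P}.
  Root Z: left subtree has 1 node {E}, right has 2 {L, M}.
    Root L: left subtree has 0 nodes { }, right has 1 {M}.
  Root P: left subtree has 2 nodes {Q, U}, right has 0 { }.
    Root Q: left subtree has 0 nodes { }, right has 1 {U}.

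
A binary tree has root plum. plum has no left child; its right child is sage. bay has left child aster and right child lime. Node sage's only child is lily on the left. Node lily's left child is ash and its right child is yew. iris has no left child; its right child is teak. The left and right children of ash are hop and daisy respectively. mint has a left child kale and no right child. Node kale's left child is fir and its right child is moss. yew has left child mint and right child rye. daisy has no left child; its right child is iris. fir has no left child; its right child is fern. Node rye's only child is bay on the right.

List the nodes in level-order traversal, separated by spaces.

Level-order visits nodes level by level from the root, left to right within each level.
Level 0: plum
Level 1: sage
Level 2: lily
Level 3: ash, yew
Level 4: hop, daisy, mint, rye
Level 5: iris, kale, bay
Level 6: teak, fir, moss, aster, lime
Level 7: fern

plum sage lily ash yew hop daisy mint rye iris kale bay teak fir moss aster lime fern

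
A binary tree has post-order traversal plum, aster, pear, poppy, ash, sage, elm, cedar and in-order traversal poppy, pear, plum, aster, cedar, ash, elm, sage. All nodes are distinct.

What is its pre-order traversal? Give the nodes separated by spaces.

cedar poppy pear aster plum elm ash sage

The last element of post-order is the root; it splits in-order into left and right subtrees.
Root cedar: left subtree has 4 nodes {poppy, pear, plum, aster}, right has 3 {ash, elm, sage}.
  Root poppy: left subtree has 0 nodes { }, right has 3 {pear, plum, aster}.
    Root pear: left subtree has 0 nodes { }, right has 2 {plum, aster}.
      Root aster: left subtree has 1 node {plum}, right has 0 { }.
  Root elm: left subtree has 1 node {ash}, right has 1 {sage}.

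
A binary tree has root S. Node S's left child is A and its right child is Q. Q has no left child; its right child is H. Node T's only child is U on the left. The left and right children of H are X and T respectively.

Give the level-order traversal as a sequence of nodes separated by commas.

Level-order visits nodes level by level from the root, left to right within each level.
Level 0: S
Level 1: A, Q
Level 2: H
Level 3: X, T
Level 4: U

S, A, Q, H, X, T, U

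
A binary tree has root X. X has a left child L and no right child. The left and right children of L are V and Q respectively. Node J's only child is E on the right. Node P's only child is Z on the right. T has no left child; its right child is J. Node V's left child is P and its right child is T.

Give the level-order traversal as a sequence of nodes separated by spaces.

X L V Q P T Z J E

Level-order visits nodes level by level from the root, left to right within each level.
Level 0: X
Level 1: L
Level 2: V, Q
Level 3: P, T
Level 4: Z, J
Level 5: E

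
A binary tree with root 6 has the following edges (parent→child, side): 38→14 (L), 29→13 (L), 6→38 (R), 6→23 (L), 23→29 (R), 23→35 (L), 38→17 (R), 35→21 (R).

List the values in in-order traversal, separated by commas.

In-order visits the left subtree, then the node, then the right subtree.
At 6: go left to 23.
  At 23: go left to 35.
    At 35: no left child.
    Visit 35.
    At 35: go right to 21.
      21 is a leaf — visit 21.
  Visit 23.
  At 23: go right to 29.
    At 29: go left to 13.
      13 is a leaf — visit 13.
    Visit 29.
    At 29: no right child.
Visit 6.
At 6: go right to 38.
  At 38: go left to 14.
    14 is a leaf — visit 14.
  Visit 38.
  At 38: go right to 17.
    17 is a leaf — visit 17.

35, 21, 23, 13, 29, 6, 14, 38, 17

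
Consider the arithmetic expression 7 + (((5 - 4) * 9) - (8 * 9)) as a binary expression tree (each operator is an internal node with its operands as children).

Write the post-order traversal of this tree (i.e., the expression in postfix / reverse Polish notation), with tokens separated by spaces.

7 5 4 - 9 * 8 9 * - +

Post-order on an expression tree gives postfix notation: for each operator, emit left operand, right operand, then the operator.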